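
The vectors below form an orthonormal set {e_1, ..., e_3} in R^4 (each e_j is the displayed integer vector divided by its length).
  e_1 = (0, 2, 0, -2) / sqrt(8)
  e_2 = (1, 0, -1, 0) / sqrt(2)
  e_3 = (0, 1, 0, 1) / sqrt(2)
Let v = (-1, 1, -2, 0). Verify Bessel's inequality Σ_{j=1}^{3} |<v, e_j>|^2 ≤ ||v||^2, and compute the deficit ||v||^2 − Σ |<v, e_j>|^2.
Σ |<v, e_j>|^2 = 3/2; ||v||^2 = 6; deficit = 9/2

Write each e_j = u_j / sqrt(<u_j, u_j>) where u_j is the displayed integer vector. Then <v, e_j> = <v, u_j> / sqrt(<u_j, u_j>), so |<v, e_j>|^2 = <v, u_j>^2 / <u_j, u_j>.
Coefficients: <v, e_1> = 2/sqrt(8), <v, e_2> = 1/sqrt(2), <v, e_3> = 1/sqrt(2).
Square and sum: Σ |<v, e_j>|^2 = 3/2.
Compute ||v||^2 = v·v = 6.
Deficit = 6 − 3/2 = 9/2 ≥ 0, confirming Bessel's inequality. (The deficit equals ||v − Σ <v,e_j> e_j||^2, the squared distance from v to span{e_j}.)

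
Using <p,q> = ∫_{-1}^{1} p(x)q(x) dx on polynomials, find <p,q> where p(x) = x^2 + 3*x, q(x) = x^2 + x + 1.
<p,q> = 46/15

Expand the product: p(x)·q(x) = x^4 + 4*x^3 + 4*x^2 + 3*x.
∫_{-1}^{1} of each monomial x^k gives [2/(k+1) if k even, 0 if k odd]. Integrating term-by-term (or equivalently evaluating the antiderivative F(x) = x^5/5 + x^4 + 4*x^3/3 + 3*x^2/2 at the endpoints):
  F(1) − F(−1) = 121/30 − (29/30) = 46/15.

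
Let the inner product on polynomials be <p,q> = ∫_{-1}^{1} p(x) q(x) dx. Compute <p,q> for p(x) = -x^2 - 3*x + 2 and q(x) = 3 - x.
<p,q> = 12

Expand the product: p(x)·q(x) = x^3 - 11*x + 6.
∫_{-1}^{1} of each monomial x^k gives [2/(k+1) if k even, 0 if k odd]. Integrating term-by-term (or equivalently evaluating the antiderivative F(x) = x^4/4 - 11*x^2/2 + 6*x at the endpoints):
  F(1) − F(−1) = 3/4 − (-45/4) = 12.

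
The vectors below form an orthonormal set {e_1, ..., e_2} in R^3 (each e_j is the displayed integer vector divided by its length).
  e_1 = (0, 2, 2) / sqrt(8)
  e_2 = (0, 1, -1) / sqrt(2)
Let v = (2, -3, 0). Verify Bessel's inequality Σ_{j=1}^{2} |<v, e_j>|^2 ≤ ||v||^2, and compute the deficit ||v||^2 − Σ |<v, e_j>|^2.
Σ |<v, e_j>|^2 = 9; ||v||^2 = 13; deficit = 4

Write each e_j = u_j / sqrt(<u_j, u_j>) where u_j is the displayed integer vector. Then <v, e_j> = <v, u_j> / sqrt(<u_j, u_j>), so |<v, e_j>|^2 = <v, u_j>^2 / <u_j, u_j>.
Coefficients: <v, e_1> = -6/sqrt(8), <v, e_2> = -3/sqrt(2).
Square and sum: Σ |<v, e_j>|^2 = 9.
Compute ||v||^2 = v·v = 13.
Deficit = 13 − 9 = 4 ≥ 0, confirming Bessel's inequality. (The deficit equals ||v − Σ <v,e_j> e_j||^2, the squared distance from v to span{e_j}.)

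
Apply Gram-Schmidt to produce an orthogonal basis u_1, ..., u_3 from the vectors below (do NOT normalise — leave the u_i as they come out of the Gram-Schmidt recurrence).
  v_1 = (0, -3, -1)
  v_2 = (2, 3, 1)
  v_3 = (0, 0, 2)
Orthogonal basis:
  u_1 = (0, -3, -1)
  u_2 = (2, 0, 0)
  u_3 = (0, -3/5, 9/5)

Apply the Gram-Schmidt recurrence
  u_1 = v_1
  u_i = v_i − Σ_{j<i} ((v_i · u_j) / (u_j · u_j)) · u_j.

Step by step this gives:
  u_1 = (0, -3, -1)
  u_2 = (2, 0, 0)
  u_3 = (0, -3/5, 9/5)

Orthogonality check:
  u_2 · u_1 = 0 (should be 0)
  u_3 · u_1 = 0 (should be 0)
  u_3 · u_2 = 0 (should be 0)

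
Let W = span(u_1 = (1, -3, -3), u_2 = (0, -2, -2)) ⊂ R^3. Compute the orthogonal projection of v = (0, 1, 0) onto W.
proj_W(v) = (0, 1/2, 1/2)

Set up U = [u_1 | ... | u_2] ∈ R^(3×2). The projector onto W = col(U) is P = U (U^T U)^(-1) U^T.
Compute U^T U =
  [19, 12]
  [12, 8],
and U^T v = (-3, -2).
Solve U^T U · c = U^T v for the coefficients: c = (0, -1/4). The projection is proj_W(v) = U c.
Check: (v - proj_W(v)) · u_1 = 0  (should be 0).
Check: (v - proj_W(v)) · u_2 = 0  (should be 0).
Result: proj_W(v) = (0, 1/2, 1/2).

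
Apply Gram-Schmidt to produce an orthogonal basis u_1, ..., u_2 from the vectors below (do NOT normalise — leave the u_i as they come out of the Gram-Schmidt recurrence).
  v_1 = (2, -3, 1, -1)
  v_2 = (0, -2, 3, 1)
Orthogonal basis:
  u_1 = (2, -3, 1, -1)
  u_2 = (-16/15, -2/5, 37/15, 23/15)

Apply the Gram-Schmidt recurrence
  u_1 = v_1
  u_i = v_i − Σ_{j<i} ((v_i · u_j) / (u_j · u_j)) · u_j.

Step by step this gives:
  u_1 = (2, -3, 1, -1)
  u_2 = (-16/15, -2/5, 37/15, 23/15)

Orthogonality check:
  u_2 · u_1 = 0 (should be 0)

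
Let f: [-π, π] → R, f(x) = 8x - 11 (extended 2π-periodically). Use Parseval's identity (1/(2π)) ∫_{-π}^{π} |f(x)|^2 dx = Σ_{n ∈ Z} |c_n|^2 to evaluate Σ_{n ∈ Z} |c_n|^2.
Σ |c_n|^2 = 64π^2/3 + 121

Expand and integrate term by term over [-π, π]:
  ∫ (8x)^2 dx = 64·(2π^3/3); ∫ 2·8·(-11)·x dx = 0 (odd integrand); ∫ (-11)^2 dx = 121·2π.
So (1/(2π)) ∫_{-π}^{π} (8x - 11)^2 dx = 64π^2/3 + 121 = 64π^2/3 + 121.
Parseval ⇒ Σ |c_n|^2 = 64π^2/3 + 121.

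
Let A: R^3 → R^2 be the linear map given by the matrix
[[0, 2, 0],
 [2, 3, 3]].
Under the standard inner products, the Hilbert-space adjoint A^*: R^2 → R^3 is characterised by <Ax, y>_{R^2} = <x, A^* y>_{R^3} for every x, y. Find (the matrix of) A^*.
A^* = A^T =
[[0, 2],
 [2, 3],
 [0, 3]]

For real matrices with standard dot products, the defining identity <Ax, y> = <x, A^* y> gives (Ax)^T y = x^T (A^*) y, i.e. x^T A^T y = x^T (A^*) y. Since this holds for all x, y, we must have A^* = A^T. Therefore
A^* =
[[0, 2],
 [2, 3],
 [0, 3]].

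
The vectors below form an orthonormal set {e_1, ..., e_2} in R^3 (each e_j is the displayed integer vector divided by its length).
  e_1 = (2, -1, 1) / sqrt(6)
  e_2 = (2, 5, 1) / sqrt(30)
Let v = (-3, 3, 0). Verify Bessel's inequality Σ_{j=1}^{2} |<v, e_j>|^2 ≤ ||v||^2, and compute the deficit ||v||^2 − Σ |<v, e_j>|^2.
Σ |<v, e_j>|^2 = 81/5; ||v||^2 = 18; deficit = 9/5

Write each e_j = u_j / sqrt(<u_j, u_j>) where u_j is the displayed integer vector. Then <v, e_j> = <v, u_j> / sqrt(<u_j, u_j>), so |<v, e_j>|^2 = <v, u_j>^2 / <u_j, u_j>.
Coefficients: <v, e_1> = -9/sqrt(6), <v, e_2> = 9/sqrt(30).
Square and sum: Σ |<v, e_j>|^2 = 81/5.
Compute ||v||^2 = v·v = 18.
Deficit = 18 − 81/5 = 9/5 ≥ 0, confirming Bessel's inequality. (The deficit equals ||v − Σ <v,e_j> e_j||^2, the squared distance from v to span{e_j}.)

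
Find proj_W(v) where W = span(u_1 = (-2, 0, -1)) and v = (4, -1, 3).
proj_W(v) = (22/5, 0, 11/5)

Set up U = [u_1 | ... | u_1] ∈ R^(3×1). The projector onto W = col(U) is P = U (U^T U)^(-1) U^T.
Compute U^T U =
  [5],
and U^T v = (-11).
Solve U^T U · c = U^T v for the coefficients: c = (-11/5). The projection is proj_W(v) = U c.
Check: (v - proj_W(v)) · u_1 = 0  (should be 0).
Result: proj_W(v) = (22/5, 0, 11/5).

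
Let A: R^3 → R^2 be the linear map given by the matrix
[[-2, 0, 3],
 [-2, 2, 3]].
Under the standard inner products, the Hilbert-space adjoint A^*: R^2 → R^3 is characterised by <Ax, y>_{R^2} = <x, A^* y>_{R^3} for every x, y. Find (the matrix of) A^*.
A^* = A^T =
[[-2, -2],
 [0, 2],
 [3, 3]]

For real matrices with standard dot products, the defining identity <Ax, y> = <x, A^* y> gives (Ax)^T y = x^T (A^*) y, i.e. x^T A^T y = x^T (A^*) y. Since this holds for all x, y, we must have A^* = A^T. Therefore
A^* =
[[-2, -2],
 [0, 2],
 [3, 3]].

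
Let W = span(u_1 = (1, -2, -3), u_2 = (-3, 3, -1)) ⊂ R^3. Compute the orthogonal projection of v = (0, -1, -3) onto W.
proj_W(v) = (11/230, -22/23, -693/230)

Set up U = [u_1 | ... | u_2] ∈ R^(3×2). The projector onto W = col(U) is P = U (U^T U)^(-1) U^T.
Compute U^T U =
  [14, -6]
  [-6, 19],
and U^T v = (11, 0).
Solve U^T U · c = U^T v for the coefficients: c = (209/230, 33/115). The projection is proj_W(v) = U c.
Check: (v - proj_W(v)) · u_1 = 0  (should be 0).
Check: (v - proj_W(v)) · u_2 = 0  (should be 0).
Result: proj_W(v) = (11/230, -22/23, -693/230).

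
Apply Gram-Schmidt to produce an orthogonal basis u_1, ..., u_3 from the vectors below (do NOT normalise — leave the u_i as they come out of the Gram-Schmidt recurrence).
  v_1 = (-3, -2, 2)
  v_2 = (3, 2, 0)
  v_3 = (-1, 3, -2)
Orthogonal basis:
  u_1 = (-3, -2, 2)
  u_2 = (12/17, 8/17, 26/17)
  u_3 = (-22/13, 33/13, 0)

Apply the Gram-Schmidt recurrence
  u_1 = v_1
  u_i = v_i − Σ_{j<i} ((v_i · u_j) / (u_j · u_j)) · u_j.

Step by step this gives:
  u_1 = (-3, -2, 2)
  u_2 = (12/17, 8/17, 26/17)
  u_3 = (-22/13, 33/13, 0)

Orthogonality check:
  u_2 · u_1 = 0 (should be 0)
  u_3 · u_1 = 0 (should be 0)
  u_3 · u_2 = 0 (should be 0)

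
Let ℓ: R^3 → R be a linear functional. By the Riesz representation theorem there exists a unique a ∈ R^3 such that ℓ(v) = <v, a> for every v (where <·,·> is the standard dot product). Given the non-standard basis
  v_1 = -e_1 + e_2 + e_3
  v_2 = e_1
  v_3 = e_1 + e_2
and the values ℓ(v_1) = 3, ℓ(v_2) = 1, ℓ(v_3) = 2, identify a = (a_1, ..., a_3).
a = (1, 1, 3)

Write a = (a_1, ..., a_3) in the standard basis. For each basis vector v_i, ℓ(v_i) = <v_i, a> is a linear equation in the a_j's. Collect the n equations into a matrix system V a = ℓ, where row i of V is v_i (expressed in the standard basis). Since V is invertible (lower-triangular with 1s on the diagonal, up to permutation), solve by back-substitution:
  V =
[[-1, 1, 1],
 [1, 0, 0],
 [1, 1, 0]]
  V a = (3, 1, 2)
Solving gives a = (1, 1, 3).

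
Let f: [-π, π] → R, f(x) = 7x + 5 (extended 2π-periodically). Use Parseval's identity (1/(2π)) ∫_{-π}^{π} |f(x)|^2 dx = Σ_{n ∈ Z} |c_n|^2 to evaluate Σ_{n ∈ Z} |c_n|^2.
Σ |c_n|^2 = 49π^2/3 + 25

Expand and integrate term by term over [-π, π]:
  ∫ (7x)^2 dx = 49·(2π^3/3); ∫ 2·7·(5)·x dx = 0 (odd integrand); ∫ 5^2 dx = 25·2π.
So (1/(2π)) ∫_{-π}^{π} (7x + 5)^2 dx = 49π^2/3 + 25 = 49π^2/3 + 25.
Parseval ⇒ Σ |c_n|^2 = 49π^2/3 + 25.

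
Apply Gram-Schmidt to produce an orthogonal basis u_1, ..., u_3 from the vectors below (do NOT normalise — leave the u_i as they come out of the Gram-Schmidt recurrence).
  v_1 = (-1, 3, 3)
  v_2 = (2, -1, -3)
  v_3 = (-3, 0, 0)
Orthogonal basis:
  u_1 = (-1, 3, 3)
  u_2 = (24/19, 23/19, -15/19)
  u_3 = (-54/35, 27/35, -9/7)

Apply the Gram-Schmidt recurrence
  u_1 = v_1
  u_i = v_i − Σ_{j<i} ((v_i · u_j) / (u_j · u_j)) · u_j.

Step by step this gives:
  u_1 = (-1, 3, 3)
  u_2 = (24/19, 23/19, -15/19)
  u_3 = (-54/35, 27/35, -9/7)

Orthogonality check:
  u_2 · u_1 = 0 (should be 0)
  u_3 · u_1 = 0 (should be 0)
  u_3 · u_2 = 0 (should be 0)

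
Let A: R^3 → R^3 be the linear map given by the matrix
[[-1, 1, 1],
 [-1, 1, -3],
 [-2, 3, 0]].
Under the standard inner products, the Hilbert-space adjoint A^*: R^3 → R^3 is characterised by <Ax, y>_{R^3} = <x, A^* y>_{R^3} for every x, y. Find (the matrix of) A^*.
A^* = A^T =
[[-1, -1, -2],
 [1, 1, 3],
 [1, -3, 0]]

For real matrices with standard dot products, the defining identity <Ax, y> = <x, A^* y> gives (Ax)^T y = x^T (A^*) y, i.e. x^T A^T y = x^T (A^*) y. Since this holds for all x, y, we must have A^* = A^T. Therefore
A^* =
[[-1, -1, -2],
 [1, 1, 3],
 [1, -3, 0]].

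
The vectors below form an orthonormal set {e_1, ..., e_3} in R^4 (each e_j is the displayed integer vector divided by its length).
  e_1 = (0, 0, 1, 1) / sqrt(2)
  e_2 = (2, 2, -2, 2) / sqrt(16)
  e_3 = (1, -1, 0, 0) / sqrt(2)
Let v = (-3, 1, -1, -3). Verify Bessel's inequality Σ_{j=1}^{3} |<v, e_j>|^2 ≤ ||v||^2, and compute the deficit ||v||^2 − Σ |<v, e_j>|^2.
Σ |<v, e_j>|^2 = 20; ||v||^2 = 20; deficit = 0

Write each e_j = u_j / sqrt(<u_j, u_j>) where u_j is the displayed integer vector. Then <v, e_j> = <v, u_j> / sqrt(<u_j, u_j>), so |<v, e_j>|^2 = <v, u_j>^2 / <u_j, u_j>.
Coefficients: <v, e_1> = -4/sqrt(2), <v, e_2> = -8/sqrt(16), <v, e_3> = -4/sqrt(2).
Square and sum: Σ |<v, e_j>|^2 = 20.
Compute ||v||^2 = v·v = 20.
Deficit = 20 − 20 = 0 ≥ 0, confirming Bessel's inequality. (The deficit equals ||v − Σ <v,e_j> e_j||^2, the squared distance from v to span{e_j}.)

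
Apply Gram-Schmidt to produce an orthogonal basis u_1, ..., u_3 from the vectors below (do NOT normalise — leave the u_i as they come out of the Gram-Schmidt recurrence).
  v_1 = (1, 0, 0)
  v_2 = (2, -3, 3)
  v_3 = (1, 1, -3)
Orthogonal basis:
  u_1 = (1, 0, 0)
  u_2 = (0, -3, 3)
  u_3 = (0, -1, -1)

Apply the Gram-Schmidt recurrence
  u_1 = v_1
  u_i = v_i − Σ_{j<i} ((v_i · u_j) / (u_j · u_j)) · u_j.

Step by step this gives:
  u_1 = (1, 0, 0)
  u_2 = (0, -3, 3)
  u_3 = (0, -1, -1)

Orthogonality check:
  u_2 · u_1 = 0 (should be 0)
  u_3 · u_1 = 0 (should be 0)
  u_3 · u_2 = 0 (should be 0)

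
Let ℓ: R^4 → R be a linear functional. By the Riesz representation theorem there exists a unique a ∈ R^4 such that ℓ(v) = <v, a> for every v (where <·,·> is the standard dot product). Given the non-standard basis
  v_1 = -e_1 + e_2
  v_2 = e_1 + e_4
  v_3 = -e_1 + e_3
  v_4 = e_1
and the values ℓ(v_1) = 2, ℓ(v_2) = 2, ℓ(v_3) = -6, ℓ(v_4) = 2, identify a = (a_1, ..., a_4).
a = (2, 4, -4, 0)

Write a = (a_1, ..., a_4) in the standard basis. For each basis vector v_i, ℓ(v_i) = <v_i, a> is a linear equation in the a_j's. Collect the n equations into a matrix system V a = ℓ, where row i of V is v_i (expressed in the standard basis). Since V is invertible (lower-triangular with 1s on the diagonal, up to permutation), solve by back-substitution:
  V =
[[-1, 1, 0, 0],
 [1, 0, 0, 1],
 [-1, 0, 1, 0],
 [1, 0, 0, 0]]
  V a = (2, 2, -6, 2)
Solving gives a = (2, 4, -4, 0).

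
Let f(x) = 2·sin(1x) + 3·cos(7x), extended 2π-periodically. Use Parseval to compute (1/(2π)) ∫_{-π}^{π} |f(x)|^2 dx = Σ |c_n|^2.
Σ |c_n|^2 = 13/2

Expand |f|^2 and use orthogonality of {sin(nx), cos(mx)} on [-π, π]:
  ∫_{-π}^{π} sin(nx)^2 dx = π, ∫ cos(mx)^2 dx = π, and cross terms integrate to 0.
So ∫_{-π}^{π} f(x)^2 dx = 2^2 · π + 3^2 · π = (4 + 9)π.
Divide by 2π: (4 + 9)/2 = 13/2.
By Parseval, this equals Σ |c_n|^2.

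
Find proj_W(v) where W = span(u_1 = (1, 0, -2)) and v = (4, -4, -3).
proj_W(v) = (2, 0, -4)

Set up U = [u_1 | ... | u_1] ∈ R^(3×1). The projector onto W = col(U) is P = U (U^T U)^(-1) U^T.
Compute U^T U =
  [5],
and U^T v = (10).
Solve U^T U · c = U^T v for the coefficients: c = (2). The projection is proj_W(v) = U c.
Check: (v - proj_W(v)) · u_1 = 0  (should be 0).
Result: proj_W(v) = (2, 0, -4).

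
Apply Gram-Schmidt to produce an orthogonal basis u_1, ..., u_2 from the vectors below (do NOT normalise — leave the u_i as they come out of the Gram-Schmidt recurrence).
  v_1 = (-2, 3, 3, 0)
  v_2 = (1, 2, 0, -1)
Orthogonal basis:
  u_1 = (-2, 3, 3, 0)
  u_2 = (15/11, 16/11, -6/11, -1)

Apply the Gram-Schmidt recurrence
  u_1 = v_1
  u_i = v_i − Σ_{j<i} ((v_i · u_j) / (u_j · u_j)) · u_j.

Step by step this gives:
  u_1 = (-2, 3, 3, 0)
  u_2 = (15/11, 16/11, -6/11, -1)

Orthogonality check:
  u_2 · u_1 = 0 (should be 0)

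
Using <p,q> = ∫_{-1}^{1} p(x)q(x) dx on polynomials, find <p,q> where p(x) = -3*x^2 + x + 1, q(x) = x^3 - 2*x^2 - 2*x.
<p,q> = 2/15

Expand the product: p(x)·q(x) = -3*x^5 + 7*x^4 + 5*x^3 - 4*x^2 - 2*x.
∫_{-1}^{1} of each monomial x^k gives [2/(k+1) if k even, 0 if k odd]. Integrating term-by-term (or equivalently evaluating the antiderivative F(x) = -x^6/2 + 7*x^5/5 + 5*x^4/4 - 4*x^3/3 - x^2 at the endpoints):
  F(1) − F(−1) = -11/60 − (-19/60) = 2/15.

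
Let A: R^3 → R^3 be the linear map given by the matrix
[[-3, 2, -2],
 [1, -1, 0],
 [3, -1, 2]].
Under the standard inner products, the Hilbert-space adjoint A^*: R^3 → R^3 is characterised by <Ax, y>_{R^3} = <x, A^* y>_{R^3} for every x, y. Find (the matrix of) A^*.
A^* = A^T =
[[-3, 1, 3],
 [2, -1, -1],
 [-2, 0, 2]]

For real matrices with standard dot products, the defining identity <Ax, y> = <x, A^* y> gives (Ax)^T y = x^T (A^*) y, i.e. x^T A^T y = x^T (A^*) y. Since this holds for all x, y, we must have A^* = A^T. Therefore
A^* =
[[-3, 1, 3],
 [2, -1, -1],
 [-2, 0, 2]].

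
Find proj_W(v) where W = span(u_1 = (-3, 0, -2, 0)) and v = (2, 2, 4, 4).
proj_W(v) = (42/13, 0, 28/13, 0)

Set up U = [u_1 | ... | u_1] ∈ R^(4×1). The projector onto W = col(U) is P = U (U^T U)^(-1) U^T.
Compute U^T U =
  [13],
and U^T v = (-14).
Solve U^T U · c = U^T v for the coefficients: c = (-14/13). The projection is proj_W(v) = U c.
Check: (v - proj_W(v)) · u_1 = 0  (should be 0).
Result: proj_W(v) = (42/13, 0, 28/13, 0).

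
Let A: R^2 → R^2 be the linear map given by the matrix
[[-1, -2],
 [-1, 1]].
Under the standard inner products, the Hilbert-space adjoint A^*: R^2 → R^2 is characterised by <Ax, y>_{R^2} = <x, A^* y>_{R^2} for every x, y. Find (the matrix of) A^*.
A^* = A^T =
[[-1, -1],
 [-2, 1]]

For real matrices with standard dot products, the defining identity <Ax, y> = <x, A^* y> gives (Ax)^T y = x^T (A^*) y, i.e. x^T A^T y = x^T (A^*) y. Since this holds for all x, y, we must have A^* = A^T. Therefore
A^* =
[[-1, -1],
 [-2, 1]].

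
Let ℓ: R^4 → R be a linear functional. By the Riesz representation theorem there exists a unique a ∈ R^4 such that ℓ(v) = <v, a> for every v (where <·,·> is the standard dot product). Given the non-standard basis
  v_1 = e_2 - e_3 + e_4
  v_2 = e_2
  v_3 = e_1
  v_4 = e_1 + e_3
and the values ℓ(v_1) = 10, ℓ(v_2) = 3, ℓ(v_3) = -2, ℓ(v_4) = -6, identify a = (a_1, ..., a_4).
a = (-2, 3, -4, 3)

Write a = (a_1, ..., a_4) in the standard basis. For each basis vector v_i, ℓ(v_i) = <v_i, a> is a linear equation in the a_j's. Collect the n equations into a matrix system V a = ℓ, where row i of V is v_i (expressed in the standard basis). Since V is invertible (lower-triangular with 1s on the diagonal, up to permutation), solve by back-substitution:
  V =
[[0, 1, -1, 1],
 [0, 1, 0, 0],
 [1, 0, 0, 0],
 [1, 0, 1, 0]]
  V a = (10, 3, -2, -6)
Solving gives a = (-2, 3, -4, 3).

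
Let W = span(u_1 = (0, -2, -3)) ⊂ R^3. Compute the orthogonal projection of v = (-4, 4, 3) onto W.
proj_W(v) = (0, 34/13, 51/13)

Set up U = [u_1 | ... | u_1] ∈ R^(3×1). The projector onto W = col(U) is P = U (U^T U)^(-1) U^T.
Compute U^T U =
  [13],
and U^T v = (-17).
Solve U^T U · c = U^T v for the coefficients: c = (-17/13). The projection is proj_W(v) = U c.
Check: (v - proj_W(v)) · u_1 = 0  (should be 0).
Result: proj_W(v) = (0, 34/13, 51/13).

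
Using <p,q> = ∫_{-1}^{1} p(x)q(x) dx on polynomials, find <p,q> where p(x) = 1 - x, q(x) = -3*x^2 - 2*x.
<p,q> = -2/3

Expand the product: p(x)·q(x) = 3*x^3 - x^2 - 2*x.
∫_{-1}^{1} of each monomial x^k gives [2/(k+1) if k even, 0 if k odd]. Integrating term-by-term (or equivalently evaluating the antiderivative F(x) = 3*x^4/4 - x^3/3 - x^2 at the endpoints):
  F(1) − F(−1) = -7/12 − (1/12) = -2/3.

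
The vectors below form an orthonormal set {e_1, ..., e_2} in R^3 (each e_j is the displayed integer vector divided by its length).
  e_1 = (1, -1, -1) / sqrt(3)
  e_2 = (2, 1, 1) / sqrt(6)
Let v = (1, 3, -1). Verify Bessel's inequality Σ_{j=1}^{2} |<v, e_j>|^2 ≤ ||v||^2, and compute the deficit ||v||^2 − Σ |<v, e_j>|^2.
Σ |<v, e_j>|^2 = 3; ||v||^2 = 11; deficit = 8

Write each e_j = u_j / sqrt(<u_j, u_j>) where u_j is the displayed integer vector. Then <v, e_j> = <v, u_j> / sqrt(<u_j, u_j>), so |<v, e_j>|^2 = <v, u_j>^2 / <u_j, u_j>.
Coefficients: <v, e_1> = -1/sqrt(3), <v, e_2> = 4/sqrt(6).
Square and sum: Σ |<v, e_j>|^2 = 3.
Compute ||v||^2 = v·v = 11.
Deficit = 11 − 3 = 8 ≥ 0, confirming Bessel's inequality. (The deficit equals ||v − Σ <v,e_j> e_j||^2, the squared distance from v to span{e_j}.)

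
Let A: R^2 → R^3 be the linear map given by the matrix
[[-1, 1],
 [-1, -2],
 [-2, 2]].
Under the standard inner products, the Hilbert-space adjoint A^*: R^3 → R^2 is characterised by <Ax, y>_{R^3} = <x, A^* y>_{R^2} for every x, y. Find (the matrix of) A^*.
A^* = A^T =
[[-1, -1, -2],
 [1, -2, 2]]

For real matrices with standard dot products, the defining identity <Ax, y> = <x, A^* y> gives (Ax)^T y = x^T (A^*) y, i.e. x^T A^T y = x^T (A^*) y. Since this holds for all x, y, we must have A^* = A^T. Therefore
A^* =
[[-1, -1, -2],
 [1, -2, 2]].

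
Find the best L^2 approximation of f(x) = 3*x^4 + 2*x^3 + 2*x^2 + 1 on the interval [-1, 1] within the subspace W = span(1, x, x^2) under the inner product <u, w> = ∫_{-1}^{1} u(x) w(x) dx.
g(x) = 32*x^2/7 + 6*x/5 + 26/35

The best approximation g ∈ W is the orthogonal projection of f onto W. Writing g = a_0 + a_1 x + a_2 x^2, the coefficients solve the normal equations G · a = b where
  G_{ij} = <φ_i, φ_j> and b_i = <f, φ_i>, with φ_0 = 1, φ_1 = x, φ_2 = x^2.
G =
  [2, 0, 2/3]
  [0, 2/3, 0]
  [2/3, 0, 2/5],
b = (68/15, 4/5, 244/105).
Solving gives a_0 = 26/35, a_1 = 6/5, a_2 = 32/7, so
  g(x) = 32*x^2/7 + 6*x/5 + 26/35.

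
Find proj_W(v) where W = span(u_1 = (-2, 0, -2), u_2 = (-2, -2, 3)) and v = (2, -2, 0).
proj_W(v) = (38/33, 4/33, 28/33)

Set up U = [u_1 | ... | u_2] ∈ R^(3×2). The projector onto W = col(U) is P = U (U^T U)^(-1) U^T.
Compute U^T U =
  [8, -2]
  [-2, 17],
and U^T v = (-4, 0).
Solve U^T U · c = U^T v for the coefficients: c = (-17/33, -2/33). The projection is proj_W(v) = U c.
Check: (v - proj_W(v)) · u_1 = 0  (should be 0).
Check: (v - proj_W(v)) · u_2 = 0  (should be 0).
Result: proj_W(v) = (38/33, 4/33, 28/33).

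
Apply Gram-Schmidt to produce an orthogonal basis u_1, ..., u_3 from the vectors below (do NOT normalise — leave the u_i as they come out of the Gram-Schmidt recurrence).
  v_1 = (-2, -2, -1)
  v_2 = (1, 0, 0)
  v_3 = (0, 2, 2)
Orthogonal basis:
  u_1 = (-2, -2, -1)
  u_2 = (5/9, -4/9, -2/9)
  u_3 = (0, -2/5, 4/5)

Apply the Gram-Schmidt recurrence
  u_1 = v_1
  u_i = v_i − Σ_{j<i} ((v_i · u_j) / (u_j · u_j)) · u_j.

Step by step this gives:
  u_1 = (-2, -2, -1)
  u_2 = (5/9, -4/9, -2/9)
  u_3 = (0, -2/5, 4/5)

Orthogonality check:
  u_2 · u_1 = 0 (should be 0)
  u_3 · u_1 = 0 (should be 0)
  u_3 · u_2 = 0 (should be 0)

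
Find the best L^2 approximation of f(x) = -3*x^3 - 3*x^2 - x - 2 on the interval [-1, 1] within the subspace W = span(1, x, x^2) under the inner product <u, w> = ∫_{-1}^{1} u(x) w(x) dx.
g(x) = -3*x^2 - 14*x/5 - 2

The best approximation g ∈ W is the orthogonal projection of f onto W. Writing g = a_0 + a_1 x + a_2 x^2, the coefficients solve the normal equations G · a = b where
  G_{ij} = <φ_i, φ_j> and b_i = <f, φ_i>, with φ_0 = 1, φ_1 = x, φ_2 = x^2.
G =
  [2, 0, 2/3]
  [0, 2/3, 0]
  [2/3, 0, 2/5],
b = (-6, -28/15, -38/15).
Solving gives a_0 = -2, a_1 = -14/5, a_2 = -3, so
  g(x) = -3*x^2 - 14*x/5 - 2.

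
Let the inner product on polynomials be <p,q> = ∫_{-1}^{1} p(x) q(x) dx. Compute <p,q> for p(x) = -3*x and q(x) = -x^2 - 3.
<p,q> = 0

Expand the product: p(x)·q(x) = 3*x^3 + 9*x.
∫_{-1}^{1} of each monomial x^k gives [2/(k+1) if k even, 0 if k odd]. Integrating term-by-term (or equivalently evaluating the antiderivative F(x) = 3*x^4/4 + 9*x^2/2 at the endpoints):
  F(1) − F(−1) = 21/4 − (21/4) = 0.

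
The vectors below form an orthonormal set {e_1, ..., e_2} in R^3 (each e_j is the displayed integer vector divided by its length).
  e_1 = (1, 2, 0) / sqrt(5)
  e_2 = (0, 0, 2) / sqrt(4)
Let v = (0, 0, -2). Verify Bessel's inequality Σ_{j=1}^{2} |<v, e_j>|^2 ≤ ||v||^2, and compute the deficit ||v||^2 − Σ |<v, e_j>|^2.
Σ |<v, e_j>|^2 = 4; ||v||^2 = 4; deficit = 0

Write each e_j = u_j / sqrt(<u_j, u_j>) where u_j is the displayed integer vector. Then <v, e_j> = <v, u_j> / sqrt(<u_j, u_j>), so |<v, e_j>|^2 = <v, u_j>^2 / <u_j, u_j>.
Coefficients: <v, e_1> = 0/sqrt(5), <v, e_2> = -4/sqrt(4).
Square and sum: Σ |<v, e_j>|^2 = 4.
Compute ||v||^2 = v·v = 4.
Deficit = 4 − 4 = 0 ≥ 0, confirming Bessel's inequality. (The deficit equals ||v − Σ <v,e_j> e_j||^2, the squared distance from v to span{e_j}.)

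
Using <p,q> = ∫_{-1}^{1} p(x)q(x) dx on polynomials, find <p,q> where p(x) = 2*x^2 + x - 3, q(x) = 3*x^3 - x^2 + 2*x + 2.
<p,q> = -28/5

Expand the product: p(x)·q(x) = 6*x^5 + x^4 - 6*x^3 + 9*x^2 - 4*x - 6.
∫_{-1}^{1} of each monomial x^k gives [2/(k+1) if k even, 0 if k odd]. Integrating term-by-term (or equivalently evaluating the antiderivative F(x) = x^6 + x^5/5 - 3*x^4/2 + 3*x^3 - 2*x^2 - 6*x at the endpoints):
  F(1) − F(−1) = -53/10 − (3/10) = -28/5.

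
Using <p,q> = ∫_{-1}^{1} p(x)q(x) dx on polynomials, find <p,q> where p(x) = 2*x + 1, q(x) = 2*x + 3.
<p,q> = 26/3

Expand the product: p(x)·q(x) = 4*x^2 + 8*x + 3.
∫_{-1}^{1} of each monomial x^k gives [2/(k+1) if k even, 0 if k odd]. Integrating term-by-term (or equivalently evaluating the antiderivative F(x) = 4*x^3/3 + 4*x^2 + 3*x at the endpoints):
  F(1) − F(−1) = 25/3 − (-1/3) = 26/3.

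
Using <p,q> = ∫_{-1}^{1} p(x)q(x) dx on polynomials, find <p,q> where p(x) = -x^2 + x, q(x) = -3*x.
<p,q> = -2

Expand the product: p(x)·q(x) = 3*x^3 - 3*x^2.
∫_{-1}^{1} of each monomial x^k gives [2/(k+1) if k even, 0 if k odd]. Integrating term-by-term (or equivalently evaluating the antiderivative F(x) = 3*x^4/4 - x^3 at the endpoints):
  F(1) − F(−1) = -1/4 − (7/4) = -2.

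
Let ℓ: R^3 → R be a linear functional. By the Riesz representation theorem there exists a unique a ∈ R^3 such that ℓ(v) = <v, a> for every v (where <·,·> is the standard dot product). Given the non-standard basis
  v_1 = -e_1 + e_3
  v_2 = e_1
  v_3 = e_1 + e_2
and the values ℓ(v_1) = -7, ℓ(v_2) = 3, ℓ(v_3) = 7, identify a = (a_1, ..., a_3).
a = (3, 4, -4)

Write a = (a_1, ..., a_3) in the standard basis. For each basis vector v_i, ℓ(v_i) = <v_i, a> is a linear equation in the a_j's. Collect the n equations into a matrix system V a = ℓ, where row i of V is v_i (expressed in the standard basis). Since V is invertible (lower-triangular with 1s on the diagonal, up to permutation), solve by back-substitution:
  V =
[[-1, 0, 1],
 [1, 0, 0],
 [1, 1, 0]]
  V a = (-7, 3, 7)
Solving gives a = (3, 4, -4).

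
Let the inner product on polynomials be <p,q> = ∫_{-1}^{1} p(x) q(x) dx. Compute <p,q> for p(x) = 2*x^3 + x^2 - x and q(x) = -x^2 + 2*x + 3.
<p,q> = 28/15

Expand the product: p(x)·q(x) = -2*x^5 + 3*x^4 + 9*x^3 + x^2 - 3*x.
∫_{-1}^{1} of each monomial x^k gives [2/(k+1) if k even, 0 if k odd]. Integrating term-by-term (or equivalently evaluating the antiderivative F(x) = -x^6/3 + 3*x^5/5 + 9*x^4/4 + x^3/3 - 3*x^2/2 at the endpoints):
  F(1) − F(−1) = 27/20 − (-31/60) = 28/15.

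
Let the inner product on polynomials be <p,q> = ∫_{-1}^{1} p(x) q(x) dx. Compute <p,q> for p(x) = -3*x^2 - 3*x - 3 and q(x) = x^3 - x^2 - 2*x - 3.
<p,q> = 30

Expand the product: p(x)·q(x) = -3*x^5 + 6*x^3 + 18*x^2 + 15*x + 9.
∫_{-1}^{1} of each monomial x^k gives [2/(k+1) if k even, 0 if k odd]. Integrating term-by-term (or equivalently evaluating the antiderivative F(x) = -x^6/2 + 3*x^4/2 + 6*x^3 + 15*x^2/2 + 9*x at the endpoints):
  F(1) − F(−1) = 47/2 − (-13/2) = 30.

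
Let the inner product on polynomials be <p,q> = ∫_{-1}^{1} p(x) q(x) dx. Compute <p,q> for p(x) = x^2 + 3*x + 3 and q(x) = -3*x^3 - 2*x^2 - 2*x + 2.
<p,q> = 14/15

Expand the product: p(x)·q(x) = -3*x^5 - 11*x^4 - 17*x^3 - 10*x^2 + 6.
∫_{-1}^{1} of each monomial x^k gives [2/(k+1) if k even, 0 if k odd]. Integrating term-by-term (or equivalently evaluating the antiderivative F(x) = -x^6/2 - 11*x^5/5 - 17*x^4/4 - 10*x^3/3 + 6*x at the endpoints):
  F(1) − F(−1) = -257/60 − (-313/60) = 14/15.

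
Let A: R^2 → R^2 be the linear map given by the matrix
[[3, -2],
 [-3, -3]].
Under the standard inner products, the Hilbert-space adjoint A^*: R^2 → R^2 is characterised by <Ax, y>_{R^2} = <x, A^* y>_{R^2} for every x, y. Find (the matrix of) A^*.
A^* = A^T =
[[3, -3],
 [-2, -3]]

For real matrices with standard dot products, the defining identity <Ax, y> = <x, A^* y> gives (Ax)^T y = x^T (A^*) y, i.e. x^T A^T y = x^T (A^*) y. Since this holds for all x, y, we must have A^* = A^T. Therefore
A^* =
[[3, -3],
 [-2, -3]].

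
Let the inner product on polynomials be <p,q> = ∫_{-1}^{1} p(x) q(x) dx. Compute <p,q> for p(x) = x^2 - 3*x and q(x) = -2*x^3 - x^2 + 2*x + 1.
<p,q> = -4/3

Expand the product: p(x)·q(x) = -2*x^5 + 5*x^4 + 5*x^3 - 5*x^2 - 3*x.
∫_{-1}^{1} of each monomial x^k gives [2/(k+1) if k even, 0 if k odd]. Integrating term-by-term (or equivalently evaluating the antiderivative F(x) = -x^6/3 + x^5 + 5*x^4/4 - 5*x^3/3 - 3*x^2/2 at the endpoints):
  F(1) − F(−1) = -5/4 − (1/12) = -4/3.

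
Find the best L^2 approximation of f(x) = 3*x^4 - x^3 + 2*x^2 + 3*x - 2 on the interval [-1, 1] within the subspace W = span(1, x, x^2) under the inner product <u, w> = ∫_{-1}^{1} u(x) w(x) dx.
g(x) = 32*x^2/7 + 12*x/5 - 79/35

The best approximation g ∈ W is the orthogonal projection of f onto W. Writing g = a_0 + a_1 x + a_2 x^2, the coefficients solve the normal equations G · a = b where
  G_{ij} = <φ_i, φ_j> and b_i = <f, φ_i>, with φ_0 = 1, φ_1 = x, φ_2 = x^2.
G =
  [2, 0, 2/3]
  [0, 2/3, 0]
  [2/3, 0, 2/5],
b = (-22/15, 8/5, 34/105).
Solving gives a_0 = -79/35, a_1 = 12/5, a_2 = 32/7, so
  g(x) = 32*x^2/7 + 12*x/5 - 79/35.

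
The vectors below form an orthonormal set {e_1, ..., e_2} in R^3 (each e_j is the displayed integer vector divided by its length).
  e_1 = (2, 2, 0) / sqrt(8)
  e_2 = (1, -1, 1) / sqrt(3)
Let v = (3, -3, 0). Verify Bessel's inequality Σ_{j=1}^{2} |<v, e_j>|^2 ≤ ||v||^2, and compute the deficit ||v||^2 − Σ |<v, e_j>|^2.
Σ |<v, e_j>|^2 = 12; ||v||^2 = 18; deficit = 6

Write each e_j = u_j / sqrt(<u_j, u_j>) where u_j is the displayed integer vector. Then <v, e_j> = <v, u_j> / sqrt(<u_j, u_j>), so |<v, e_j>|^2 = <v, u_j>^2 / <u_j, u_j>.
Coefficients: <v, e_1> = 0/sqrt(8), <v, e_2> = 6/sqrt(3).
Square and sum: Σ |<v, e_j>|^2 = 12.
Compute ||v||^2 = v·v = 18.
Deficit = 18 − 12 = 6 ≥ 0, confirming Bessel's inequality. (The deficit equals ||v − Σ <v,e_j> e_j||^2, the squared distance from v to span{e_j}.)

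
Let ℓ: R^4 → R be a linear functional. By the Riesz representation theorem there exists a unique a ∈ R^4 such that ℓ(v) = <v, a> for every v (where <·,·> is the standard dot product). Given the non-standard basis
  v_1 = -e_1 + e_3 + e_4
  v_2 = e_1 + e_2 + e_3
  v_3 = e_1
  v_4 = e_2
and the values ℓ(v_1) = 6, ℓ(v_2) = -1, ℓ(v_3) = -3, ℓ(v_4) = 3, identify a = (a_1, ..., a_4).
a = (-3, 3, -1, 4)

Write a = (a_1, ..., a_4) in the standard basis. For each basis vector v_i, ℓ(v_i) = <v_i, a> is a linear equation in the a_j's. Collect the n equations into a matrix system V a = ℓ, where row i of V is v_i (expressed in the standard basis). Since V is invertible (lower-triangular with 1s on the diagonal, up to permutation), solve by back-substitution:
  V =
[[-1, 0, 1, 1],
 [1, 1, 1, 0],
 [1, 0, 0, 0],
 [0, 1, 0, 0]]
  V a = (6, -1, -3, 3)
Solving gives a = (-3, 3, -1, 4).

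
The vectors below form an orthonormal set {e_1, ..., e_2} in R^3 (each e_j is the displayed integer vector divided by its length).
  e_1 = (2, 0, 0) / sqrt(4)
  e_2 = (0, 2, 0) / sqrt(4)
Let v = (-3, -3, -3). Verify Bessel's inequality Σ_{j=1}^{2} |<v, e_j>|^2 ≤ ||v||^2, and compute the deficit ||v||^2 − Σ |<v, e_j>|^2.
Σ |<v, e_j>|^2 = 18; ||v||^2 = 27; deficit = 9

Write each e_j = u_j / sqrt(<u_j, u_j>) where u_j is the displayed integer vector. Then <v, e_j> = <v, u_j> / sqrt(<u_j, u_j>), so |<v, e_j>|^2 = <v, u_j>^2 / <u_j, u_j>.
Coefficients: <v, e_1> = -6/sqrt(4), <v, e_2> = -6/sqrt(4).
Square and sum: Σ |<v, e_j>|^2 = 18.
Compute ||v||^2 = v·v = 27.
Deficit = 27 − 18 = 9 ≥ 0, confirming Bessel's inequality. (The deficit equals ||v − Σ <v,e_j> e_j||^2, the squared distance from v to span{e_j}.)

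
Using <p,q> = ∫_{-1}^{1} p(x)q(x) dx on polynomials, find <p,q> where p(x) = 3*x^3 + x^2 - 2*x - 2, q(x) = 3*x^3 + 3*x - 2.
<p,q> = 676/105

Expand the product: p(x)·q(x) = 9*x^6 + 3*x^5 + 3*x^4 - 9*x^3 - 8*x^2 - 2*x + 4.
∫_{-1}^{1} of each monomial x^k gives [2/(k+1) if k even, 0 if k odd]. Integrating term-by-term (or equivalently evaluating the antiderivative F(x) = 9*x^7/7 + x^6/2 + 3*x^5/5 - 9*x^4/4 - 8*x^3/3 - x^2 + 4*x at the endpoints):
  F(1) − F(−1) = 197/420 − (-2507/420) = 676/105.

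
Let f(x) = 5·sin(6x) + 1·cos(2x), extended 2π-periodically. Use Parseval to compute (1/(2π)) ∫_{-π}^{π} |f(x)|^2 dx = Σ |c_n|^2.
Σ |c_n|^2 = 13

Expand |f|^2 and use orthogonality of {sin(nx), cos(mx)} on [-π, π]:
  ∫_{-π}^{π} sin(nx)^2 dx = π, ∫ cos(mx)^2 dx = π, and cross terms integrate to 0.
So ∫_{-π}^{π} f(x)^2 dx = 5^2 · π + 1^2 · π = (25 + 1)π.
Divide by 2π: (25 + 1)/2 = 13.
By Parseval, this equals Σ |c_n|^2.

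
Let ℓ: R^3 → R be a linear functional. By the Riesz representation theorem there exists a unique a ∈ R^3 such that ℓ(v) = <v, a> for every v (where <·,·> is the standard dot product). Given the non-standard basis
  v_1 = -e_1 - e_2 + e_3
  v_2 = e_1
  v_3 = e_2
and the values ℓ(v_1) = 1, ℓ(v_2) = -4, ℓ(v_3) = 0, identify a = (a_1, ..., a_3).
a = (-4, 0, -3)

Write a = (a_1, ..., a_3) in the standard basis. For each basis vector v_i, ℓ(v_i) = <v_i, a> is a linear equation in the a_j's. Collect the n equations into a matrix system V a = ℓ, where row i of V is v_i (expressed in the standard basis). Since V is invertible (lower-triangular with 1s on the diagonal, up to permutation), solve by back-substitution:
  V =
[[-1, -1, 1],
 [1, 0, 0],
 [0, 1, 0]]
  V a = (1, -4, 0)
Solving gives a = (-4, 0, -3).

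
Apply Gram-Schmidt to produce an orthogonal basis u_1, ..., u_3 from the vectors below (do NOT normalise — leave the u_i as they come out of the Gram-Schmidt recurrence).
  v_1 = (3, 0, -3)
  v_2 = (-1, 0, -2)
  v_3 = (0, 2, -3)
Orthogonal basis:
  u_1 = (3, 0, -3)
  u_2 = (-3/2, 0, -3/2)
  u_3 = (0, 2, 0)

Apply the Gram-Schmidt recurrence
  u_1 = v_1
  u_i = v_i − Σ_{j<i} ((v_i · u_j) / (u_j · u_j)) · u_j.

Step by step this gives:
  u_1 = (3, 0, -3)
  u_2 = (-3/2, 0, -3/2)
  u_3 = (0, 2, 0)

Orthogonality check:
  u_2 · u_1 = 0 (should be 0)
  u_3 · u_1 = 0 (should be 0)
  u_3 · u_2 = 0 (should be 0)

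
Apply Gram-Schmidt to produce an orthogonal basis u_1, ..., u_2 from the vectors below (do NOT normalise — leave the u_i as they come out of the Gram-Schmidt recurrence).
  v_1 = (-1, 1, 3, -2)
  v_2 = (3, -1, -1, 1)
Orthogonal basis:
  u_1 = (-1, 1, 3, -2)
  u_2 = (12/5, -2/5, 4/5, -1/5)

Apply the Gram-Schmidt recurrence
  u_1 = v_1
  u_i = v_i − Σ_{j<i} ((v_i · u_j) / (u_j · u_j)) · u_j.

Step by step this gives:
  u_1 = (-1, 1, 3, -2)
  u_2 = (12/5, -2/5, 4/5, -1/5)

Orthogonality check:
  u_2 · u_1 = 0 (should be 0)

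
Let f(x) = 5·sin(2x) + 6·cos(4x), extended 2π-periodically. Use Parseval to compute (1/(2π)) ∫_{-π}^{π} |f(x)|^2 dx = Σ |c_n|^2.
Σ |c_n|^2 = 61/2

Expand |f|^2 and use orthogonality of {sin(nx), cos(mx)} on [-π, π]:
  ∫_{-π}^{π} sin(nx)^2 dx = π, ∫ cos(mx)^2 dx = π, and cross terms integrate to 0.
So ∫_{-π}^{π} f(x)^2 dx = 5^2 · π + 6^2 · π = (25 + 36)π.
Divide by 2π: (25 + 36)/2 = 61/2.
By Parseval, this equals Σ |c_n|^2.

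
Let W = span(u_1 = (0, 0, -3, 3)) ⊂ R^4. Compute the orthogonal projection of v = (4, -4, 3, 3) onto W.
proj_W(v) = (0, 0, 0, 0)

Set up U = [u_1 | ... | u_1] ∈ R^(4×1). The projector onto W = col(U) is P = U (U^T U)^(-1) U^T.
Compute U^T U =
  [18],
and U^T v = (0).
Solve U^T U · c = U^T v for the coefficients: c = (0). The projection is proj_W(v) = U c.
Check: (v - proj_W(v)) · u_1 = 0  (should be 0).
Result: proj_W(v) = (0, 0, 0, 0).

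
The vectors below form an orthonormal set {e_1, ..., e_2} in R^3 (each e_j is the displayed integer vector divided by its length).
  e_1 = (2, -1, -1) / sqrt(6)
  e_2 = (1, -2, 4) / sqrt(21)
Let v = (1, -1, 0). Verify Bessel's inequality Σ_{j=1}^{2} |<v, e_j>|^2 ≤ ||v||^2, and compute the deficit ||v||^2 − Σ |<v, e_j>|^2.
Σ |<v, e_j>|^2 = 27/14; ||v||^2 = 2; deficit = 1/14

Write each e_j = u_j / sqrt(<u_j, u_j>) where u_j is the displayed integer vector. Then <v, e_j> = <v, u_j> / sqrt(<u_j, u_j>), so |<v, e_j>|^2 = <v, u_j>^2 / <u_j, u_j>.
Coefficients: <v, e_1> = 3/sqrt(6), <v, e_2> = 3/sqrt(21).
Square and sum: Σ |<v, e_j>|^2 = 27/14.
Compute ||v||^2 = v·v = 2.
Deficit = 2 − 27/14 = 1/14 ≥ 0, confirming Bessel's inequality. (The deficit equals ||v − Σ <v,e_j> e_j||^2, the squared distance from v to span{e_j}.)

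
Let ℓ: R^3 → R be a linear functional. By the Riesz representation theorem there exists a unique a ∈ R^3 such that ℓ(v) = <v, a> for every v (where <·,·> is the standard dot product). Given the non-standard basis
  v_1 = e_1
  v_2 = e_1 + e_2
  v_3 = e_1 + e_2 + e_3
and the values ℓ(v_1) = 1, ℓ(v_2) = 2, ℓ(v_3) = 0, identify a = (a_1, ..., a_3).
a = (1, 1, -2)

Write a = (a_1, ..., a_3) in the standard basis. For each basis vector v_i, ℓ(v_i) = <v_i, a> is a linear equation in the a_j's. Collect the n equations into a matrix system V a = ℓ, where row i of V is v_i (expressed in the standard basis). Since V is invertible (lower-triangular with 1s on the diagonal, up to permutation), solve by back-substitution:
  V =
[[1, 0, 0],
 [1, 1, 0],
 [1, 1, 1]]
  V a = (1, 2, 0)
Solving gives a = (1, 1, -2).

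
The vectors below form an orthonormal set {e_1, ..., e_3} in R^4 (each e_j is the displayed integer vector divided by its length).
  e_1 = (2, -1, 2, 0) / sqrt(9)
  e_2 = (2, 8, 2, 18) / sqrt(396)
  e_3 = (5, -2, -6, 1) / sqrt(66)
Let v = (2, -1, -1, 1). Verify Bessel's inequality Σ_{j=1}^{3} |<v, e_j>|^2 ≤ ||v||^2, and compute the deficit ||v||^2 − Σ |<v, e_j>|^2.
Σ |<v, e_j>|^2 = 41/6; ||v||^2 = 7; deficit = 1/6

Write each e_j = u_j / sqrt(<u_j, u_j>) where u_j is the displayed integer vector. Then <v, e_j> = <v, u_j> / sqrt(<u_j, u_j>), so |<v, e_j>|^2 = <v, u_j>^2 / <u_j, u_j>.
Coefficients: <v, e_1> = 3/sqrt(9), <v, e_2> = 12/sqrt(396), <v, e_3> = 19/sqrt(66).
Square and sum: Σ |<v, e_j>|^2 = 41/6.
Compute ||v||^2 = v·v = 7.
Deficit = 7 − 41/6 = 1/6 ≥ 0, confirming Bessel's inequality. (The deficit equals ||v − Σ <v,e_j> e_j||^2, the squared distance from v to span{e_j}.)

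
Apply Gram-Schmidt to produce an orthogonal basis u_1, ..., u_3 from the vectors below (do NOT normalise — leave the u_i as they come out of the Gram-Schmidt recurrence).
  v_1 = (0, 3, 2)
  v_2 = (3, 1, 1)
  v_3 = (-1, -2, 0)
Orthogonal basis:
  u_1 = (0, 3, 2)
  u_2 = (3, -2/13, 3/13)
  u_3 = (-13/118, -39/59, 117/118)

Apply the Gram-Schmidt recurrence
  u_1 = v_1
  u_i = v_i − Σ_{j<i} ((v_i · u_j) / (u_j · u_j)) · u_j.

Step by step this gives:
  u_1 = (0, 3, 2)
  u_2 = (3, -2/13, 3/13)
  u_3 = (-13/118, -39/59, 117/118)

Orthogonality check:
  u_2 · u_1 = 0 (should be 0)
  u_3 · u_1 = 0 (should be 0)
  u_3 · u_2 = 0 (should be 0)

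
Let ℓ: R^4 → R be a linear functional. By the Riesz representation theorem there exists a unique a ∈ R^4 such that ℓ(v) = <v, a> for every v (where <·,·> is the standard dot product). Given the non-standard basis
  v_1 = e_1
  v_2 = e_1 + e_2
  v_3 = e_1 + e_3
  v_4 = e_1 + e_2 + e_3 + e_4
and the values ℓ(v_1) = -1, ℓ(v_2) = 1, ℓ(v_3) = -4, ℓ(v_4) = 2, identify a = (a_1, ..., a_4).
a = (-1, 2, -3, 4)

Write a = (a_1, ..., a_4) in the standard basis. For each basis vector v_i, ℓ(v_i) = <v_i, a> is a linear equation in the a_j's. Collect the n equations into a matrix system V a = ℓ, where row i of V is v_i (expressed in the standard basis). Since V is invertible (lower-triangular with 1s on the diagonal, up to permutation), solve by back-substitution:
  V =
[[1, 0, 0, 0],
 [1, 1, 0, 0],
 [1, 0, 1, 0],
 [1, 1, 1, 1]]
  V a = (-1, 1, -4, 2)
Solving gives a = (-1, 2, -3, 4).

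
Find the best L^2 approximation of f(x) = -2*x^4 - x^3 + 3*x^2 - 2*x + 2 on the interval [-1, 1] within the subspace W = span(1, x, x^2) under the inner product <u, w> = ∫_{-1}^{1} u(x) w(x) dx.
g(x) = 9*x^2/7 - 13*x/5 + 76/35

The best approximation g ∈ W is the orthogonal projection of f onto W. Writing g = a_0 + a_1 x + a_2 x^2, the coefficients solve the normal equations G · a = b where
  G_{ij} = <φ_i, φ_j> and b_i = <f, φ_i>, with φ_0 = 1, φ_1 = x, φ_2 = x^2.
G =
  [2, 0, 2/3]
  [0, 2/3, 0]
  [2/3, 0, 2/5],
b = (26/5, -26/15, 206/105).
Solving gives a_0 = 76/35, a_1 = -13/5, a_2 = 9/7, so
  g(x) = 9*x^2/7 - 13*x/5 + 76/35.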